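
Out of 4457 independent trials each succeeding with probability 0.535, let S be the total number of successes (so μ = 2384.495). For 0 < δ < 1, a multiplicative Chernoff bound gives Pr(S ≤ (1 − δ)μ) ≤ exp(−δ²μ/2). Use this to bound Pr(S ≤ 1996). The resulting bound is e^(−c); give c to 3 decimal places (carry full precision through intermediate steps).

Write 1996 = (1 − δ)μ, so δ = 1 − 1996/2384.495 = 0.1629255…
Then the exponent is δ²μ/2 = (μ − 1996)²/(2μ) = 31.647868.

31.648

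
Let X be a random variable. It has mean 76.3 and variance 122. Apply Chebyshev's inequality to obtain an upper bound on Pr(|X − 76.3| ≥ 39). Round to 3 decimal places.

0.080

Chebyshev: Pr(|X − μ| ≥ t) ≤ Var(X)/t².
Bound = 122 / 1521 = 0.0802.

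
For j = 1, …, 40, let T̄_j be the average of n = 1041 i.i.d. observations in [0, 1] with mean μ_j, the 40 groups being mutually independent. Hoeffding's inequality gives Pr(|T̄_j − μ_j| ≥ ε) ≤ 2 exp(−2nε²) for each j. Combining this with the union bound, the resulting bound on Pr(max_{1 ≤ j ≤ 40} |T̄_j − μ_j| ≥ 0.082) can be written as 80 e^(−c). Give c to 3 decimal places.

Union bound over the 40 events: Pr(max_{1 ≤ j ≤ 40} |T̄_j − μ_j| ≥ 0.082) ≤ 40·2·exp(−2nε²) = 80 exp(−2·1041·0.082²).
So c = 2·1041·0.082² = 13.9994.

13.999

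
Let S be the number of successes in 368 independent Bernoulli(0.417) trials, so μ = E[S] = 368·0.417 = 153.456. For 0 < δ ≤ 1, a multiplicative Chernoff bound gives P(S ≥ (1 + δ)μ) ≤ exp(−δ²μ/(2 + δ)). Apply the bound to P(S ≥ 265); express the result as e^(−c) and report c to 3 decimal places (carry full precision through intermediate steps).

Write 265 = (1 + δ)μ, so δ = 265/153.456 − 1 = 0.7268794…
Then the exponent is δ²μ/(2 + δ) = (265 − μ)² / (μ·(2 + δ)) = 29.733267.

29.733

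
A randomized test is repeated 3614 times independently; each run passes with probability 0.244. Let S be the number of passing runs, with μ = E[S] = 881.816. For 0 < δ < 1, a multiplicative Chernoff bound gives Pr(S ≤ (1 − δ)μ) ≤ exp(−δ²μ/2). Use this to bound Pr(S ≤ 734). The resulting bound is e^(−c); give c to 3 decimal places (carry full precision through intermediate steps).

Write 734 = (1 − δ)μ, so δ = 1 − 734/881.816 = 0.1676268…
Then the exponent is δ²μ/2 = (μ − 734)²/(2μ) = 12.388962.

12.389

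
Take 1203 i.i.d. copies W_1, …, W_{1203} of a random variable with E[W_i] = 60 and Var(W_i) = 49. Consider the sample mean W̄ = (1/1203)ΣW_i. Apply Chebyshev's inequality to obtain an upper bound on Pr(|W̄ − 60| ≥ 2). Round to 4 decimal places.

Var(W̄) = Var(W_i)/n = 49/1203 = 0.040732.
Chebyshev: Pr(|W̄ − 60| ≥ 2) ≤ Var(W̄)/(2)² = 49/(1203·2²) = 0.0102.

0.0102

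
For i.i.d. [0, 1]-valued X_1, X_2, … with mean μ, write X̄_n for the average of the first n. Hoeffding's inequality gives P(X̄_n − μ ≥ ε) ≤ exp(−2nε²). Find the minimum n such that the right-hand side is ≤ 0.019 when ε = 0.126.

Require exp(−2nε²) ≤ 0.019, i.e. 2nε² ≥ ln(1/0.019) = 3.963316.
So n ≥ 3.963316 / (2·0.126²) = 124.821.
The smallest integer n is 125.

125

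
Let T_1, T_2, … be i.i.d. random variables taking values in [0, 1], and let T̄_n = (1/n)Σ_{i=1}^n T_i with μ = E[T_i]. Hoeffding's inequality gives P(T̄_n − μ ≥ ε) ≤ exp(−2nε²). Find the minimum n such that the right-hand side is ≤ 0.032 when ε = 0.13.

102

Require exp(−2nε²) ≤ 0.032, i.e. 2nε² ≥ ln(1/0.032) = 3.442019.
So n ≥ 3.442019 / (2·0.13²) = 101.835.
The smallest integer n is 102.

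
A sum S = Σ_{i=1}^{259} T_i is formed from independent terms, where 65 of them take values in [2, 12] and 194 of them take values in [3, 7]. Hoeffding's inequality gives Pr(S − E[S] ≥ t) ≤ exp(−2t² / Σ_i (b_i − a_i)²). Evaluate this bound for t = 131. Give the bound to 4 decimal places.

0.0281

Σ(b_i − a_i)² = 65·10² + 194·4² = 9604.
Exponent = 2·131² / 9604 = 3.57372.
Bound = exp(−3.57372) = 0.02805.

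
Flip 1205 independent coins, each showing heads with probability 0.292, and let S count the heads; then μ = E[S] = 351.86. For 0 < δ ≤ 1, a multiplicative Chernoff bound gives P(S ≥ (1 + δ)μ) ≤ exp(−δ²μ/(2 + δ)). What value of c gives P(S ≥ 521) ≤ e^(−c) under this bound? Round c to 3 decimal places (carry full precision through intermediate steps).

32.775

Write 521 = (1 + δ)μ, so δ = 521/351.86 − 1 = 0.4807026…
Then the exponent is δ²μ/(2 + δ) = (521 − μ)² / (μ·(2 + δ)) = 32.775405.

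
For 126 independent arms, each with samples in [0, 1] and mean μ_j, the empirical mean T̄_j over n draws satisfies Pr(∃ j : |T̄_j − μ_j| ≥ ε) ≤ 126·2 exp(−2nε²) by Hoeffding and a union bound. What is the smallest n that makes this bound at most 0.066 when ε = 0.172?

Need 2·126·exp(−2nε²) ≤ 0.066, i.e. exp(−2nε²) ≤ 0.066/252.
So 2nε² ≥ ln(252/0.066) = 8.247530.
Hence n ≥ 8.247530/(2·0.172²) = 139.392.
The smallest integer n is 140.

140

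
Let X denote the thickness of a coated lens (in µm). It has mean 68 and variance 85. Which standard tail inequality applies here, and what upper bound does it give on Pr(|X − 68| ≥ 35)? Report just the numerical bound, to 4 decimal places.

0.0694

Mean and variance are known, so Chebyshev's inequality applies.
Chebyshev: Pr(|X − μ| ≥ t) ≤ Var(X)/t².
Bound = 85 / 1225 = 0.0694.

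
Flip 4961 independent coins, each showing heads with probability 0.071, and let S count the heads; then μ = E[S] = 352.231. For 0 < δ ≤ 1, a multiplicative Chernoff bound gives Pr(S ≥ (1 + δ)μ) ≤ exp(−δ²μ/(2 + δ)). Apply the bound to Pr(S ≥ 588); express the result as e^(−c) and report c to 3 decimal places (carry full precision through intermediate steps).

Write 588 = (1 + δ)μ, so δ = 588/352.231 − 1 = 0.669359…
Then the exponent is δ²μ/(2 + δ) = (588 − μ)² / (μ·(2 + δ)) = 59.120601.

59.121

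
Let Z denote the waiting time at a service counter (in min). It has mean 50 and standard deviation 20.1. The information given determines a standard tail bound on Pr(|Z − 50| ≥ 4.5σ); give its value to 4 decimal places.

0.0494

Mean and variance are known, so Chebyshev's inequality applies.
Chebyshev: Pr(|Z − μ| ≥ t) ≤ Var(Z)/t².
Var(Z) = σ² = 20.1² = 404.01.
t = 4.5·20.1 = 90.45.
Bound = 404.01 / 8181.2025 = 0.0494.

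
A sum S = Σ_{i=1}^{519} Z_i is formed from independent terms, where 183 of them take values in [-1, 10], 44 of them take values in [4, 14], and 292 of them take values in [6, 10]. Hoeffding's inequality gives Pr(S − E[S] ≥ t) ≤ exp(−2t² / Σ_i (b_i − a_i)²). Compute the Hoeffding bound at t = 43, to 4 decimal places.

0.8883

Σ(b_i − a_i)² = 183·11² + 44·10² + 292·4² = 31215.
Exponent = 2·43² / 31215 = 0.11847.
Bound = exp(−0.11847) = 0.88828.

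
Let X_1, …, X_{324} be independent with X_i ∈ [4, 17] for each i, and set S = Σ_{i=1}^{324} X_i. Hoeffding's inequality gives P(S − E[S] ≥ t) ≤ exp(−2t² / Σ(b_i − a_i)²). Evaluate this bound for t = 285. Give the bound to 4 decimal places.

0.0515

Σ(b_i − a_i)² = 324·(13)² = 54756.
Exponent = 2·285²/54756 = 2.9668.
Bound = exp(−2.9668) = 0.05147.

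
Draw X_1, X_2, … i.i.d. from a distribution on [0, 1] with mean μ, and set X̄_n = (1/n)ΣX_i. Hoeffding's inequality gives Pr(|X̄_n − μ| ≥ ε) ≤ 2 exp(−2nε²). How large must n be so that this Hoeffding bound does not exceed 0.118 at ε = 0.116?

106

Require 2·exp(−2nε²) ≤ 0.118, i.e. 2nε² ≥ ln(2/0.118) = 2.830218.
So n ≥ 2.830218 / (2·0.116²) = 105.166.
The smallest integer n is 106.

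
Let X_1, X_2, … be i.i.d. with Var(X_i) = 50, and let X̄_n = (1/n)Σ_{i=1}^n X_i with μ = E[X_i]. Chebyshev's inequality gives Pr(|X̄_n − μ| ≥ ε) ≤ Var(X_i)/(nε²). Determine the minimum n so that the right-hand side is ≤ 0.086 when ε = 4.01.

37

Require 50/(n·4.01²) ≤ 0.086, i.e. n ≥ 50/(0.086·4.01²) = 36.156.
The smallest integer n is 37.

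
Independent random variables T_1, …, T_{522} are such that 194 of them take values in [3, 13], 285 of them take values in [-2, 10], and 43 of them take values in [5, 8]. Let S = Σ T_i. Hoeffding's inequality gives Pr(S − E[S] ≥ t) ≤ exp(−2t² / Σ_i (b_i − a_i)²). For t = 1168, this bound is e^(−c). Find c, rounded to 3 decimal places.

44.856

Σ(b_i − a_i)² = 194·10² + 285·12² + 43·3² = 60827.
c = 2t² / 60827 = 2·1168² / 60827 = 44.8559.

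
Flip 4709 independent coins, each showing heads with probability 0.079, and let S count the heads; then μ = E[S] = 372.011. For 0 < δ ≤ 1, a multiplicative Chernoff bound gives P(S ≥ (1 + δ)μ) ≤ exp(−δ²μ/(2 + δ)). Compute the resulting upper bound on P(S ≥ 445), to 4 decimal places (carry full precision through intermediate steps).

Write 445 = (1 + δ)μ, so δ = 445/372.011 − 1 = 0.1962012…
Then the exponent is δ²μ/(2 + δ) = (445 − μ)² / (μ·(2 + δ)) = 6.520590.
Bound = exp(−6.520590) = 0.00147.

0.0015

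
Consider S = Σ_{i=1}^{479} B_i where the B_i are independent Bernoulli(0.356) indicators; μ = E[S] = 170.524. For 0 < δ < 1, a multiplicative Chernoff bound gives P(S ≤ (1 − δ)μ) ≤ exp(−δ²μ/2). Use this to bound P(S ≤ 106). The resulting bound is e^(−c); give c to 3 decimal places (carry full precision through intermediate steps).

12.208

Write 106 = (1 − δ)μ, so δ = 1 − 106/170.524 = 0.3783866…
Then the exponent is δ²μ/2 = (μ − 106)²/(2μ) = 12.207509.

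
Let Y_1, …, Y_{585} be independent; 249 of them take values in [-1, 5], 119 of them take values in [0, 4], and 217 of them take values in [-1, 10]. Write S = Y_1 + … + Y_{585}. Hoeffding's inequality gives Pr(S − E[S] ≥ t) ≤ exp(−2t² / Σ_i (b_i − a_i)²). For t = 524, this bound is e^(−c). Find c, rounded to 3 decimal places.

Σ(b_i − a_i)² = 249·6² + 119·4² + 217·11² = 37125.
c = 2t² / 37125 = 2·524² / 37125 = 14.7920.

14.792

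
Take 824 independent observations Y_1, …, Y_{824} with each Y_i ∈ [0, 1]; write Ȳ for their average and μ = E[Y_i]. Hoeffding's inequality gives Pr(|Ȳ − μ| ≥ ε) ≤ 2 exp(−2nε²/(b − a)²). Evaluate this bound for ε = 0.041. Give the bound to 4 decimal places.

Exponent: 2nε²/(b − a)² = 2·824·0.041² / 1² = 2.77029.
Bound = 2·exp(−2.77029) = 0.12529.

0.1253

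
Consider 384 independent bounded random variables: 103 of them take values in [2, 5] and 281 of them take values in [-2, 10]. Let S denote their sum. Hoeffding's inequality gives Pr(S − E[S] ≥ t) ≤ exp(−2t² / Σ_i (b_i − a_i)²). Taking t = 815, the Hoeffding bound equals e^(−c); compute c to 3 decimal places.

Σ(b_i − a_i)² = 103·3² + 281·12² = 41391.
c = 2t² / 41391 = 2·815² / 41391 = 32.0951.

32.095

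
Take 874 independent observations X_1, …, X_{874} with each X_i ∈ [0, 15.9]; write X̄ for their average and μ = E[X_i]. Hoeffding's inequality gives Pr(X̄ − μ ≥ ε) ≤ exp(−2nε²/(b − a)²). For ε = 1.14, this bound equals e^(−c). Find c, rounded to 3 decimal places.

c = 2nε²/(b − a)² = 2·874·1.14² / 15.9² = 8.9858.

8.986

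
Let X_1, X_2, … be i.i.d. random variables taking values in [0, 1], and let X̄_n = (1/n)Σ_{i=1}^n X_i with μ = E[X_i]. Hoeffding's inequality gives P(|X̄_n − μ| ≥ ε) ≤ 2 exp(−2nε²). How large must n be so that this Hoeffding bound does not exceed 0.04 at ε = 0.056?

Require 2·exp(−2nε²) ≤ 0.04, i.e. 2nε² ≥ ln(2/0.04) = 3.912023.
So n ≥ 3.912023 / (2·0.056²) = 623.728.
The smallest integer n is 624.

624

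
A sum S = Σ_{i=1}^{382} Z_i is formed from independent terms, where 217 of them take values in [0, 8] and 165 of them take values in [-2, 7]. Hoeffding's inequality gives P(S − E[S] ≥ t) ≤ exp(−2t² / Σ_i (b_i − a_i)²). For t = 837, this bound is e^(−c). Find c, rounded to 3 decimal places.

Σ(b_i − a_i)² = 217·8² + 165·9² = 27253.
c = 2t² / 27253 = 2·837² / 27253 = 51.4122.

51.412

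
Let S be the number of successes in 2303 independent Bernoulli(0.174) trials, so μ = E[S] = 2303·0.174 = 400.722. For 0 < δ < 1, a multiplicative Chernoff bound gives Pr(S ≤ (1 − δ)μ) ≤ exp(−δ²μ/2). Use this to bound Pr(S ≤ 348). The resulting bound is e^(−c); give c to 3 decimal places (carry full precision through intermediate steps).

Write 348 = (1 − δ)μ, so δ = 1 − 348/400.722 = 0.1315675…
Then the exponent is δ²μ/2 = (μ − 348)²/(2μ) = 3.468251.

3.468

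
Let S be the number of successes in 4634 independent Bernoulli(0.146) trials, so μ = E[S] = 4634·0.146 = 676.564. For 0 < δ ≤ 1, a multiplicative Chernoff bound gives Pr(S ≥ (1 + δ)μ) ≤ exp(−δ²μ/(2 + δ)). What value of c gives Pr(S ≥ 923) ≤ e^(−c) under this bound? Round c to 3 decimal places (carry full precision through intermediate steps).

37.967

Write 923 = (1 + δ)μ, so δ = 923/676.564 − 1 = 0.3642464…
Then the exponent is δ²μ/(2 + δ) = (923 − μ)² / (μ·(2 + δ)) = 37.967035.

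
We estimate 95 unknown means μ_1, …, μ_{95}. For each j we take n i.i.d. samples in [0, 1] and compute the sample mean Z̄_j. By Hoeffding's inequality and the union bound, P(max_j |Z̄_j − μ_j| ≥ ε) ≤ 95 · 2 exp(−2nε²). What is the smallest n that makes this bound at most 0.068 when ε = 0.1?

Need 2·95·exp(−2nε²) ≤ 0.068, i.e. exp(−2nε²) ≤ 0.068/190.
So 2nε² ≥ ln(190/0.068) = 7.935272.
Hence n ≥ 7.935272/(2·0.1²) = 396.764.
The smallest integer n is 397.

397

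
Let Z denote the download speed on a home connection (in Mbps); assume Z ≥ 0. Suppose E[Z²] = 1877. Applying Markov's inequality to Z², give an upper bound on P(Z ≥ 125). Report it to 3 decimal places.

0.120

Since Z ≥ 0, the event {Z ≥ 125} is the same as {Z² ≥ 15625}.
Markov's inequality applied to Z² gives P(Z² ≥ 15625) ≤ E[Z²]/15625 = 1877/15625 = 0.1201.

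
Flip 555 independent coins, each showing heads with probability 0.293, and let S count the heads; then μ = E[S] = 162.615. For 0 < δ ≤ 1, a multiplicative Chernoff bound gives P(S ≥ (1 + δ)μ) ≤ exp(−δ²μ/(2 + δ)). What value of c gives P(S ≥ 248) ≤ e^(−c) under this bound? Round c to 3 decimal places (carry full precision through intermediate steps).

Write 248 = (1 + δ)μ, so δ = 248/162.615 − 1 = 0.5250746…
Then the exponent is δ²μ/(2 + δ) = (248 − μ)² / (μ·(2 + δ)) = 17.755314.

17.755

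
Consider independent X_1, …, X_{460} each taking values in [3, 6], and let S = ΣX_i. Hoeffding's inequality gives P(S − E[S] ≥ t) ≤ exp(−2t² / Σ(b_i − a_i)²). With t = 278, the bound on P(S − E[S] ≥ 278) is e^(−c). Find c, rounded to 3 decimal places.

Σ(b_i − a_i)² = 460·(3)² = 4140.
c = 2t²/4140 = 2·278²/4140 = 37.3353.

37.335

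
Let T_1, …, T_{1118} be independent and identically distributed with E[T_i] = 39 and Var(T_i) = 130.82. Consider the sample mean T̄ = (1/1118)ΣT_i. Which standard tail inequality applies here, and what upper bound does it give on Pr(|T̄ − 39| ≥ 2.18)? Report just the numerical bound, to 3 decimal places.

With mean and variance of each term known, Chebyshev's inequality bounds the deviation of the sum (or sample mean).
Var(T̄) = Var(T_i)/n = 130.82/1118 = 0.11701.
Chebyshev: Pr(|T̄ − 39| ≥ 2.18) ≤ Var(T̄)/(2.18)² = 130.82/(1118·2.18²) = 0.0246.

0.025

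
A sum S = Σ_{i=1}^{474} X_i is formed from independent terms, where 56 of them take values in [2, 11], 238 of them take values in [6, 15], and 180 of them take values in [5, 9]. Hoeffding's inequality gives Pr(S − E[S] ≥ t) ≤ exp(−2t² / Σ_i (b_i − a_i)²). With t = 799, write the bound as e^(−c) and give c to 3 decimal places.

47.831

Σ(b_i − a_i)² = 56·9² + 238·9² + 180·4² = 26694.
c = 2t² / 26694 = 2·799² / 26694 = 47.8310.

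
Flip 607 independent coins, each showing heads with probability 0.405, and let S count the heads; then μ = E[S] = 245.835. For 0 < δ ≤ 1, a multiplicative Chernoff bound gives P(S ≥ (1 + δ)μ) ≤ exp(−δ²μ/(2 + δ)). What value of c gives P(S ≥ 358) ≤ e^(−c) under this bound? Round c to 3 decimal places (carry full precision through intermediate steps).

Write 358 = (1 + δ)μ, so δ = 358/245.835 − 1 = 0.4562613…
Then the exponent is δ²μ/(2 + δ) = (358 − μ)² / (μ·(2 + δ)) = 20.835141.

20.835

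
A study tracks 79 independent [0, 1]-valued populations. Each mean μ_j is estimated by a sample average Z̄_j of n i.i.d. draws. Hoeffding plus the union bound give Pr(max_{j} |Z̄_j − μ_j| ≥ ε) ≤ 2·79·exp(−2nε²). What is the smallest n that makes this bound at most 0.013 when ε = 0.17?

Need 2·79·exp(−2nε²) ≤ 0.013, i.e. exp(−2nε²) ≤ 0.013/158.
So 2nε² ≥ ln(158/0.013) = 9.405401.
Hence n ≥ 9.405401/(2·0.17²) = 162.723.
The smallest integer n is 163.

163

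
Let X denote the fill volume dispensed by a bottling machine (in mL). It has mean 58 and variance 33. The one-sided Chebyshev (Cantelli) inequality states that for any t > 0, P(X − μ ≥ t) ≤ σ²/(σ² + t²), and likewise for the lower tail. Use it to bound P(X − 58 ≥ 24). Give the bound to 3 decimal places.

Here σ² = 33 and t = 24, so σ² + t² = 609.
Cantelli's bound: 33/609 = 0.0542.

0.054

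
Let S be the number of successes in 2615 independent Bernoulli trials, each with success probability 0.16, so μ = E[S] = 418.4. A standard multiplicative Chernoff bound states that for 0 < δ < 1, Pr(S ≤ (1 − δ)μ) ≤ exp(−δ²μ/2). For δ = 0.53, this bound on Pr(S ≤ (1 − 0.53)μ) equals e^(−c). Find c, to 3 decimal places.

c = δ²μ/2 = 0.53²·418.4/2 = 58.7643.

58.764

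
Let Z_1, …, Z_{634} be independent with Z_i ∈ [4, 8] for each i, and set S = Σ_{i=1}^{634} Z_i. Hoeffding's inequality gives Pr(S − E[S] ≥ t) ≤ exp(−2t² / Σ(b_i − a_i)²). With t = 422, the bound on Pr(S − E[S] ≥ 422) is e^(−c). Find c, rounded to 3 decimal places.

35.111

Σ(b_i − a_i)² = 634·(4)² = 10144.
c = 2t²/10144 = 2·422²/10144 = 35.1112.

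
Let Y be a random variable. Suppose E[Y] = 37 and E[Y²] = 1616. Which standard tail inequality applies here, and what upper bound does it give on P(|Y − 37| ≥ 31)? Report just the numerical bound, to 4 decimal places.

0.2570

The first two moments determine the variance, so Chebyshev's inequality is the sharpest standard bound available.
Var(Y) = E[Y²] − (E[Y])² = 1616 − 1369 = 247.
Chebyshev's inequality: P(|Y − μ| ≥ t) ≤ Var(Y)/t² = 247/961 = 0.2570.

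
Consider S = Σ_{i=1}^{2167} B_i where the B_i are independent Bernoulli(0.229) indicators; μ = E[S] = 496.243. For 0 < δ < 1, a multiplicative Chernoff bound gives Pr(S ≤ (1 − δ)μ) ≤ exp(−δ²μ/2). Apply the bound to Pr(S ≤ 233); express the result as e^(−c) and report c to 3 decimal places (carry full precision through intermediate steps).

69.822

Write 233 = (1 − δ)μ, so δ = 1 − 233/496.243 = 0.530472…
Then the exponent is δ²μ/2 = (μ − 233)²/(2μ) = 69.821516.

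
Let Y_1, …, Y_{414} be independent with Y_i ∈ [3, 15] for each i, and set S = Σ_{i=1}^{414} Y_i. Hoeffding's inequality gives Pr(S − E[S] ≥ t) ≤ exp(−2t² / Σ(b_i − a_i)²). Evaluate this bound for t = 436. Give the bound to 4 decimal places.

0.0017

Σ(b_i − a_i)² = 414·(12)² = 59616.
Exponent = 2·436²/59616 = 6.3773.
Bound = exp(−6.3773) = 0.00170.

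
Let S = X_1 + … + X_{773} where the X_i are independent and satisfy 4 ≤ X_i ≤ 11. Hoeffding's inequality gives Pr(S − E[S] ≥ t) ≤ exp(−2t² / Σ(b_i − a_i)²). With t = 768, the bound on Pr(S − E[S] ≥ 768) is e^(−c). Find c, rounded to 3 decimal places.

31.144

Σ(b_i − a_i)² = 773·(7)² = 37877.
c = 2t²/37877 = 2·768²/37877 = 31.1442.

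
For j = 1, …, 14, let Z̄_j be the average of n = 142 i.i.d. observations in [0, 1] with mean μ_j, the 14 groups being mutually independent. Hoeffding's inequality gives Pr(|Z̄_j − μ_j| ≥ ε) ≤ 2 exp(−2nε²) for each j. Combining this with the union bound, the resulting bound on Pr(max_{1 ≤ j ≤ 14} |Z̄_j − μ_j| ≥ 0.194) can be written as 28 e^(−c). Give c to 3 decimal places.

Union bound over the 14 events: Pr(max_{1 ≤ j ≤ 14} |Z̄_j − μ_j| ≥ 0.194) ≤ 14·2·exp(−2nε²) = 28 exp(−2·142·0.194²).
So c = 2·142·0.194² = 10.6886.

10.689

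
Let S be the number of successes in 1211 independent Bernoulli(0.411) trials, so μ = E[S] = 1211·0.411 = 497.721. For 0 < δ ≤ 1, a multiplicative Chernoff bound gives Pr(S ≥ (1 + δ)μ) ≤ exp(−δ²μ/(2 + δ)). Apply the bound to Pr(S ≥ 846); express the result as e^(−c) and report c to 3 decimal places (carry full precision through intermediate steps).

90.270

Write 846 = (1 + δ)μ, so δ = 846/497.721 − 1 = 0.6997474…
Then the exponent is δ²μ/(2 + δ) = (846 − μ)² / (μ·(2 + δ)) = 90.270422.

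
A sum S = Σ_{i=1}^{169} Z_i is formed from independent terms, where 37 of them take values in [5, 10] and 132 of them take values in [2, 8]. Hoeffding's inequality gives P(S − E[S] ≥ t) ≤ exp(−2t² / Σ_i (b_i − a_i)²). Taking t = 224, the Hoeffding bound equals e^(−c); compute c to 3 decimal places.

17.677

Σ(b_i − a_i)² = 37·5² + 132·6² = 5677.
c = 2t² / 5677 = 2·224² / 5677 = 17.6769.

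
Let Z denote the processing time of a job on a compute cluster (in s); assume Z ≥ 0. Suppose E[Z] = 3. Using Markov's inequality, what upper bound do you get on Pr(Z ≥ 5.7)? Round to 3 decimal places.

0.526

Markov's inequality: for a non-negative random variable, Pr(Z ≥ a) ≤ E[Z]/a.
Here E[Z] = 3 and a = 5.7, so the bound is 3/5.7 = 0.5263.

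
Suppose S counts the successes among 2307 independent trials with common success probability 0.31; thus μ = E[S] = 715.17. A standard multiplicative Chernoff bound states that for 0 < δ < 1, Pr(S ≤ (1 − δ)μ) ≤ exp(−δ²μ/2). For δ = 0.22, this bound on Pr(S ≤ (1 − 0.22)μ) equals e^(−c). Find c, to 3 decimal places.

17.307

c = δ²μ/2 = 0.22²·715.17/2 = 17.3071.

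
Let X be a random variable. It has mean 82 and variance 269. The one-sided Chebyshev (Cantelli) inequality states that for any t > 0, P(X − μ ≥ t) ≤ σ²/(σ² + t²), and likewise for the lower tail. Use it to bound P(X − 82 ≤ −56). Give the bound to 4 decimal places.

0.0790

Here σ² = 269 and t = 56, so σ² + t² = 3405.
Cantelli's bound: 269/3405 = 0.0790.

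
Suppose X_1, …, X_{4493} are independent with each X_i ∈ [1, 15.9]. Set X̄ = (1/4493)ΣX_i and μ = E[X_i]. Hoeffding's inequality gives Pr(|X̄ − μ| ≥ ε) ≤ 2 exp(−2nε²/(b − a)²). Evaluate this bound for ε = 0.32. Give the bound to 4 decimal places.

0.0317

Exponent: 2nε²/(b − a)² = 2·4493·0.32² / 14.9² = 4.14471.
Bound = 2·exp(−4.14471) = 0.03170.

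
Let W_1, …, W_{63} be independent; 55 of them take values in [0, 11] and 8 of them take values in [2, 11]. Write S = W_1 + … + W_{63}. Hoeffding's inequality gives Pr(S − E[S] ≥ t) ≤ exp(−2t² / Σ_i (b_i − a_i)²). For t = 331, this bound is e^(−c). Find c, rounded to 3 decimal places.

30.004

Σ(b_i − a_i)² = 55·11² + 8·9² = 7303.
c = 2t² / 7303 = 2·331² / 7303 = 30.0044.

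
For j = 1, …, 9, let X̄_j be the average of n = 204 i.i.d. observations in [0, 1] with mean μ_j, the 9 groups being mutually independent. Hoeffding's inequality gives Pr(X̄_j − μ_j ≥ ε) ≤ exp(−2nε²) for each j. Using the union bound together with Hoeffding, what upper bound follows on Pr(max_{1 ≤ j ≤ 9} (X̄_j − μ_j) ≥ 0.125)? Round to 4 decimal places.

0.0153

Per-experiment Hoeffding bound: exp(−2·204·0.125²) = exp(−6.37500) = 0.0017036.
Union bound over 9 events: 9·0.0017036 = 0.01533.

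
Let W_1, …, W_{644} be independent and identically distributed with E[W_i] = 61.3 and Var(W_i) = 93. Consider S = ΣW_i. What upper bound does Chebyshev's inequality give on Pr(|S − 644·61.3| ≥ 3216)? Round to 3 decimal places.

Var(S) = n·Var(W_i) = 644·93 = 59892.
Chebyshev: Pr(|S − 644·61.3| ≥ 3216) ≤ Var(S)/3216² = 59892/10342656 = 0.0058.

0.006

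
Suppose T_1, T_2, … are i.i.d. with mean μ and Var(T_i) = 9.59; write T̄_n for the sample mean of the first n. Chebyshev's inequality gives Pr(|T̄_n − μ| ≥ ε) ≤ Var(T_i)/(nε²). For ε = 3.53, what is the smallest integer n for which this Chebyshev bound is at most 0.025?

Require 9.59/(n·3.53²) ≤ 0.025, i.e. n ≥ 9.59/(0.025·3.53²) = 30.784.
The smallest integer n is 31.

31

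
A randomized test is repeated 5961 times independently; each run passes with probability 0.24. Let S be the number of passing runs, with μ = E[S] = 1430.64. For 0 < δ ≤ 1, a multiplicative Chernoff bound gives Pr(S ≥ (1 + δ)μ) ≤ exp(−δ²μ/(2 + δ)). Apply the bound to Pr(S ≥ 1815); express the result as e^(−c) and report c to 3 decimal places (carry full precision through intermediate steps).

Write 1815 = (1 + δ)μ, so δ = 1815/1430.64 − 1 = 0.268663…
Then the exponent is δ²μ/(2 + δ) = (1815 − μ)² / (μ·(2 + δ)) = 45.517251.

45.517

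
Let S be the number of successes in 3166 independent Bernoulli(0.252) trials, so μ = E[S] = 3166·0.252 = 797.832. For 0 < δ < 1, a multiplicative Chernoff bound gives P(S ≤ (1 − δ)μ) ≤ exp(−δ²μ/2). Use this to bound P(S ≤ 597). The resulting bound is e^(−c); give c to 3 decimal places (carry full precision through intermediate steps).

Write 597 = (1 − δ)μ, so δ = 1 − 597/797.832 = 0.2517222…
Then the exponent is δ²μ/2 = (μ − 597)²/(2μ) = 25.276933.

25.277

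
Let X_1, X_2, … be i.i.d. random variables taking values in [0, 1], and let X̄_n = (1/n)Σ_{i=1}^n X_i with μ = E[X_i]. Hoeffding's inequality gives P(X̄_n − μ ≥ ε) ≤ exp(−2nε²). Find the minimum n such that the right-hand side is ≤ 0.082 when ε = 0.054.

429

Require exp(−2nε²) ≤ 0.082, i.e. 2nε² ≥ ln(1/0.082) = 2.501036.
So n ≥ 2.501036 / (2·0.054²) = 428.847.
The smallest integer n is 429.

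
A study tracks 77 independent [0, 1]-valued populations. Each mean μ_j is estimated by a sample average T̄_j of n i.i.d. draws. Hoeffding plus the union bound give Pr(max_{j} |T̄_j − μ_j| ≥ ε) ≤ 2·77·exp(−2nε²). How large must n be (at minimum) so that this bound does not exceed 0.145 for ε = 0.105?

Need 2·77·exp(−2nε²) ≤ 0.145, i.e. exp(−2nε²) ≤ 0.145/154.
So 2nε² ≥ ln(154/0.145) = 6.967974.
Hence n ≥ 6.967974/(2·0.105²) = 316.008.
The smallest integer n is 317.

317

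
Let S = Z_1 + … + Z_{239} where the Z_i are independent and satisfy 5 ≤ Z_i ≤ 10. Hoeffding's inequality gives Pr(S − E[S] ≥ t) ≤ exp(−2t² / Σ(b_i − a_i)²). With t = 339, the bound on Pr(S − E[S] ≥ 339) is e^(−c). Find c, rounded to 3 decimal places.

38.467

Σ(b_i − a_i)² = 239·(5)² = 5975.
c = 2t²/5975 = 2·339²/5975 = 38.4673.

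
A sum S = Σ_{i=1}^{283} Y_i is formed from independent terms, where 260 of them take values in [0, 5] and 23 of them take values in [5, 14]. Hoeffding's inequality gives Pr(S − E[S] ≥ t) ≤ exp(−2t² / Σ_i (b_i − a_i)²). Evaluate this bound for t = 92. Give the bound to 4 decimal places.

0.1321

Σ(b_i − a_i)² = 260·5² + 23·9² = 8363.
Exponent = 2·92² / 8363 = 2.02415.
Bound = exp(−2.02415) = 0.13211.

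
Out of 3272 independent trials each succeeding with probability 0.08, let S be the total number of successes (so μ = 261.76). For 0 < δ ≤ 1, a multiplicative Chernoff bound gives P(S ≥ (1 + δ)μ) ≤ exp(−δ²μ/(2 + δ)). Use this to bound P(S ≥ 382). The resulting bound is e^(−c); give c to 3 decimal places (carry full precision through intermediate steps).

22.458

Write 382 = (1 + δ)μ, so δ = 382/261.76 − 1 = 0.4593521…
Then the exponent is δ²μ/(2 + δ) = (382 − μ)² / (μ·(2 + δ)) = 22.458148.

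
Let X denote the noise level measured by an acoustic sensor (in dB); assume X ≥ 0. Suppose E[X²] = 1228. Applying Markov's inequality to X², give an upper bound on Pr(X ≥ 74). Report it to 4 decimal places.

Since X ≥ 0, the event {X ≥ 74} is the same as {X² ≥ 5476}.
Markov's inequality applied to X² gives Pr(X² ≥ 5476) ≤ E[X²]/5476 = 1228/5476 = 0.2243.

0.2243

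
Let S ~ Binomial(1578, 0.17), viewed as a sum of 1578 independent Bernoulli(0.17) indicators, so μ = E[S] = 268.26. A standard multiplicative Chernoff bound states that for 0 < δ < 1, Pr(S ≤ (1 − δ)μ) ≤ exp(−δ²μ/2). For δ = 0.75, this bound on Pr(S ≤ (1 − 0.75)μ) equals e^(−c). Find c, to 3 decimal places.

c = δ²μ/2 = 0.75²·268.26/2 = 75.4481.

75.448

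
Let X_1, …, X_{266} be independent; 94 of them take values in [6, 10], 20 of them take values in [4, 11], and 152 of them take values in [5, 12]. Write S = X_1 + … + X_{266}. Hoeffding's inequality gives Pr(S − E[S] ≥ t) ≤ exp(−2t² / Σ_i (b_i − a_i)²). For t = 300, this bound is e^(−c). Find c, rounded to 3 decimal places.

Σ(b_i − a_i)² = 94·4² + 20·7² + 152·7² = 9932.
c = 2t² / 9932 = 2·300² / 9932 = 18.1232.

18.123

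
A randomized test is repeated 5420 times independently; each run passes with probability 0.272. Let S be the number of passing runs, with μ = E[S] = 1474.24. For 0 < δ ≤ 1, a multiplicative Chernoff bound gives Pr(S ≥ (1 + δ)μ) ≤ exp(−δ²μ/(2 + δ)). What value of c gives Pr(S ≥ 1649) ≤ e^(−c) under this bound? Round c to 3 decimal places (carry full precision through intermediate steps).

Write 1649 = (1 + δ)μ, so δ = 1649/1474.24 − 1 = 0.1185424…
Then the exponent is δ²μ/(2 + δ) = (1649 − μ)² / (μ·(2 + δ)) = 9.778646.

9.779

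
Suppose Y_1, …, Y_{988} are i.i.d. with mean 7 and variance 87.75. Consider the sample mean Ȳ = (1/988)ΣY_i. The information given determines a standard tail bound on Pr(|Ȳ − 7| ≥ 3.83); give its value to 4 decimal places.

0.0061

With mean and variance of each term known, Chebyshev's inequality bounds the deviation of the sum (or sample mean).
Var(Ȳ) = Var(Y_i)/n = 87.75/988 = 0.088816.
Chebyshev: Pr(|Ȳ − 7| ≥ 3.83) ≤ Var(Ȳ)/(3.83)² = 87.75/(988·3.83²) = 0.0061.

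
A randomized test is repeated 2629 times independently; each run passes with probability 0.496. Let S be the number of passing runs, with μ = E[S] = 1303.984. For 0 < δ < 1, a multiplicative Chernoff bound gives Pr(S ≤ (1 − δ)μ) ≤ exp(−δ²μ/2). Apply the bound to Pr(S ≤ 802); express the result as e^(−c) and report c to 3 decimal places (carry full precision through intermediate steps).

Write 802 = (1 − δ)μ, so δ = 1 − 802/1303.984 = 0.3849618…
Then the exponent is δ²μ/2 = (μ − 802)²/(2μ) = 96.622327.

96.622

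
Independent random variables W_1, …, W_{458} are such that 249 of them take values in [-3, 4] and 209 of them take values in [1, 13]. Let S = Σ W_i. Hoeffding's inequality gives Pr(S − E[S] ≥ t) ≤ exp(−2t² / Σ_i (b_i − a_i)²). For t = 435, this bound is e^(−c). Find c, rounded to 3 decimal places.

8.947

Σ(b_i − a_i)² = 249·7² + 209·12² = 42297.
c = 2t² / 42297 = 2·435² / 42297 = 8.9474.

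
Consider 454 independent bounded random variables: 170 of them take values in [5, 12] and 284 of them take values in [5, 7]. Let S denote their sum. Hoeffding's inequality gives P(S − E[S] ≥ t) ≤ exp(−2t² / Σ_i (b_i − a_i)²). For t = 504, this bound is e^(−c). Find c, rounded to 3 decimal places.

Σ(b_i − a_i)² = 170·7² + 284·2² = 9466.
c = 2t² / 9466 = 2·504² / 9466 = 53.6691.

53.669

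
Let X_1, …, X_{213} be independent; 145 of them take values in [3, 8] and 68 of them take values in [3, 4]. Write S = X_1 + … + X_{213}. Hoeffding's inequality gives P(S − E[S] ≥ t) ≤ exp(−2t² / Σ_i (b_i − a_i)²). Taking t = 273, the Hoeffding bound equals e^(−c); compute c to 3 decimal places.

40.362

Σ(b_i − a_i)² = 145·5² + 68·1² = 3693.
c = 2t² / 3693 = 2·273² / 3693 = 40.3623.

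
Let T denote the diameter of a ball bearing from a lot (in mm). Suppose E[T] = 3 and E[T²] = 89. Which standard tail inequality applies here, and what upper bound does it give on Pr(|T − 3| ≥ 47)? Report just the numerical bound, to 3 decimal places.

The first two moments determine the variance, so Chebyshev's inequality is the sharpest standard bound available.
Var(T) = E[T²] − (E[T])² = 89 − 9 = 80.
Chebyshev's inequality: Pr(|T − μ| ≥ t) ≤ Var(T)/t² = 80/2209 = 0.0362.

0.036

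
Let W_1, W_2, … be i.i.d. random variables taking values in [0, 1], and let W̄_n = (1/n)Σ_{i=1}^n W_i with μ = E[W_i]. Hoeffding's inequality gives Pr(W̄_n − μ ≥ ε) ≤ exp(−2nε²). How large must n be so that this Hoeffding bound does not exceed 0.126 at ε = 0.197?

27

Require exp(−2nε²) ≤ 0.126, i.e. 2nε² ≥ ln(1/0.126) = 2.071473.
So n ≥ 2.071473 / (2·0.197²) = 26.688.
The smallest integer n is 27.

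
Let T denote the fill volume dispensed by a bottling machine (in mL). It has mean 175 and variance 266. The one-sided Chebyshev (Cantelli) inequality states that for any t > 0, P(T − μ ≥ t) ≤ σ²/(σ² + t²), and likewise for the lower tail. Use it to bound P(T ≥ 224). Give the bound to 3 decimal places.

0.100

Here σ² = 266 and t = 49, so σ² + t² = 2667.
Cantelli's bound: 266/2667 = 0.0997.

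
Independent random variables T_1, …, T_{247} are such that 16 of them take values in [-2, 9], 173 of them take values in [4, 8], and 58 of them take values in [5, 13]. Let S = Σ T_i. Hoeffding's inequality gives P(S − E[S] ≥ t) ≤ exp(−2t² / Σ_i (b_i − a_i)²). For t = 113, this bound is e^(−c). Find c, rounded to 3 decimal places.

3.034

Σ(b_i − a_i)² = 16·11² + 173·4² + 58·8² = 8416.
c = 2t² / 8416 = 2·113² / 8416 = 3.0345.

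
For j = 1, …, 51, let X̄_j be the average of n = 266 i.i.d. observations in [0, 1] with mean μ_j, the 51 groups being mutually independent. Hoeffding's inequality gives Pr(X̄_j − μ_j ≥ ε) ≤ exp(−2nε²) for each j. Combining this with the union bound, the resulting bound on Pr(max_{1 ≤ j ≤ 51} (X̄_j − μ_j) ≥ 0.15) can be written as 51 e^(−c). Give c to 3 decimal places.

Union bound over the 51 events: Pr(max_{1 ≤ j ≤ 51} (X̄_j − μ_j) ≥ 0.15) ≤ 51·exp(−2nε²) = 51 exp(−2·266·0.15²).
So c = 2·266·0.15² = 11.9700.

11.970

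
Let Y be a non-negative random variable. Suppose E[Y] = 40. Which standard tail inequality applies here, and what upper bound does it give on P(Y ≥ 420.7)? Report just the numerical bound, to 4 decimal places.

Only the mean of a non-negative variable is known, so Markov's inequality is the applicable tail bound.
Markov's inequality: for a non-negative random variable, P(Y ≥ a) ≤ E[Y]/a.
Here E[Y] = 40 and a = 420.7, so the bound is 40/420.7 = 0.0951.

0.0951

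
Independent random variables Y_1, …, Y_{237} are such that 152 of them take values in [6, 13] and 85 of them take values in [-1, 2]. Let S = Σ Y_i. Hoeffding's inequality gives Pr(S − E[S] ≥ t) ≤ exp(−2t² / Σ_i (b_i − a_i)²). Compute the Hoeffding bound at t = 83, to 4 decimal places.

Σ(b_i − a_i)² = 152·7² + 85·3² = 8213.
Exponent = 2·83² / 8213 = 1.67758.
Bound = exp(−1.67758) = 0.18682.

0.1868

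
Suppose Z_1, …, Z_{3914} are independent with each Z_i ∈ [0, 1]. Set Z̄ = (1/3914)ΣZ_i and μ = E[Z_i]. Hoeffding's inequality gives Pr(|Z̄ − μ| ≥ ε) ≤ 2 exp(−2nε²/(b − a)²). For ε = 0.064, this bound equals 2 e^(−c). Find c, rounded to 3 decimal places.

32.063

c = 2nε²/(b − a)² = 2·3914·0.064² / 1² = 32.0635.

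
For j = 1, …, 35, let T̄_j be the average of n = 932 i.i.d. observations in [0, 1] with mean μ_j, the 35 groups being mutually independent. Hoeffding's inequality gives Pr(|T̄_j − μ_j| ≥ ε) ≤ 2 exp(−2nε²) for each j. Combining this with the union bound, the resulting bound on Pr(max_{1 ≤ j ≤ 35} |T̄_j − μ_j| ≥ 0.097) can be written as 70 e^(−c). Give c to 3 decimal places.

Union bound over the 35 events: Pr(max_{1 ≤ j ≤ 35} |T̄_j − μ_j| ≥ 0.097) ≤ 35·2·exp(−2nε²) = 70 exp(−2·932·0.097²).
So c = 2·932·0.097² = 17.5384.

17.538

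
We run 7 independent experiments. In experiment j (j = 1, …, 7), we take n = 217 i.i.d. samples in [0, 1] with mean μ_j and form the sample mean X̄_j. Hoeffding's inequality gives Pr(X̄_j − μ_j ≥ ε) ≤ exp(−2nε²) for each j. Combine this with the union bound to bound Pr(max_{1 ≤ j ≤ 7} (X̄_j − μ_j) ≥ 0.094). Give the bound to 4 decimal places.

Per-experiment Hoeffding bound: exp(−2·217·0.094²) = exp(−3.83482) = 0.021605.
Union bound over 7 events: 7·0.021605 = 0.15124.

0.1512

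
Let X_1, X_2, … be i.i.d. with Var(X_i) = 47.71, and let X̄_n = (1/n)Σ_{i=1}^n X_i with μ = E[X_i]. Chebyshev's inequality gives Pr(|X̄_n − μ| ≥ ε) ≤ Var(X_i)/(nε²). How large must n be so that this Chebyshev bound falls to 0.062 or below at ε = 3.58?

61

Require 47.71/(n·3.58²) ≤ 0.062, i.e. n ≥ 47.71/(0.062·3.58²) = 60.042.
The smallest integer n is 61.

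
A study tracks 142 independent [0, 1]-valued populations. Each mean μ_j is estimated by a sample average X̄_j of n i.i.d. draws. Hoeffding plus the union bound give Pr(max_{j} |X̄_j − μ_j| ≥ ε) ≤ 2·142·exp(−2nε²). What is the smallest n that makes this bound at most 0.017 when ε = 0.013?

Need 2·142·exp(−2nε²) ≤ 0.017, i.e. exp(−2nε²) ≤ 0.017/284.
So 2nε² ≥ ln(284/0.017) = 9.723516.
Hence n ≥ 9.723516/(2·0.013²) = 28767.799.
The smallest integer n is 28768.

28768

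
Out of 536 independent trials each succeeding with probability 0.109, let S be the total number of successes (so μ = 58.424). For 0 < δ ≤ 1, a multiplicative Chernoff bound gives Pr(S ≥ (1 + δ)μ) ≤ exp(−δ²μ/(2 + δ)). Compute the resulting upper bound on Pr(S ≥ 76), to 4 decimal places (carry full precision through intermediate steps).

0.1005

Write 76 = (1 + δ)μ, so δ = 76/58.424 − 1 = 0.3008353…
Then the exponent is δ²μ/(2 + δ) = (76 − μ)² / (μ·(2 + δ)) = 2.298070.
Bound = exp(−2.298070) = 0.10045.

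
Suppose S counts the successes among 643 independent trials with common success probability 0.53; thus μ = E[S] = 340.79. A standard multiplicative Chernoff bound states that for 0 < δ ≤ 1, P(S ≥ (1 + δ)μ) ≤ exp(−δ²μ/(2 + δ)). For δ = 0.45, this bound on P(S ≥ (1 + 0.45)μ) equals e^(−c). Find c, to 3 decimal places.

c = δ²μ/(2 + δ) = 0.45²·340.79/(2 + 0.45) = 28.1673.

28.167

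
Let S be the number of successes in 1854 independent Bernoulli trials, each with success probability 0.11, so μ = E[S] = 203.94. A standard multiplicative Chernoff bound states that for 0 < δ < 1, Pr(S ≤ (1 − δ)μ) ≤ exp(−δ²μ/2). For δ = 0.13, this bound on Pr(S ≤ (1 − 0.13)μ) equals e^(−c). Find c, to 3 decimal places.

c = δ²μ/2 = 0.13²·203.94/2 = 1.7233.

1.723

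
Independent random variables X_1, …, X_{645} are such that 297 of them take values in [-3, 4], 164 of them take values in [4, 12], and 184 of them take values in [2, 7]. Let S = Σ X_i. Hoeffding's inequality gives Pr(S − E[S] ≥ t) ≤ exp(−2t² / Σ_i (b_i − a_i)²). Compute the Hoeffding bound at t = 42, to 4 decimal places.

0.8878

Σ(b_i − a_i)² = 297·7² + 164·8² + 184·5² = 29649.
Exponent = 2·42² / 29649 = 0.11899.
Bound = exp(−0.11899) = 0.88781.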